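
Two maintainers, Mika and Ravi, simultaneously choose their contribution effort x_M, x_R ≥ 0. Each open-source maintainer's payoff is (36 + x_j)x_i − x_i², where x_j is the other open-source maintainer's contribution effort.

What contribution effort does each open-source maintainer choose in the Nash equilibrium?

Mika's payoff is (36 + x_R)x_M − x_M².
∂π/∂x_M = 36 + x_R − 2x_M = 0, so x_M = 18 + 0.5x_R.
By symmetry x_R = x_M; substituting into the reaction function, 0.5x_M = 18 and x_M = 36.

36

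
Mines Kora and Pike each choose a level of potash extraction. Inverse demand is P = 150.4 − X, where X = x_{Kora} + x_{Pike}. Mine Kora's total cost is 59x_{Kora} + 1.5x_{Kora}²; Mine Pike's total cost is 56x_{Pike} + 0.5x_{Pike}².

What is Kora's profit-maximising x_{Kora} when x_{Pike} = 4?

Mine Kora's profit: π = x_{Kora}(150.4 − (x_{Kora} + x_{Pike})) − 59x_{Kora} − 1.5x_{Kora}².
∂π/∂x_{Kora} = 91.4 − 5x_{Kora} − x_{Pike} = 0, so x_{Kora} = 18.28 − 0.2x_{Pike}.
At x_{Pike} = 4: x_{Kora} = 18.28 − 0.2·4 = 17.48.

17.48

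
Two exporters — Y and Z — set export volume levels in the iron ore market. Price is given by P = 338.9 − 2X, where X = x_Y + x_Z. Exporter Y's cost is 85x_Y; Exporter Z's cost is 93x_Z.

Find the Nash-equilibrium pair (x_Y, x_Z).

Exporter Y's profit: π = x_Y(338.9 − 2(x_Y + x_Z)) − 85x_Y.
∂π/∂x_Y = 253.9 − 4x_Y − 2x_Z = 0, so x_Y = 63.475 − 0.5x_Z.
By the same steps for Z: x_Z = 61.475 − 0.5x_Y.
Substituting the second reaction function into the first: x_Y = 63.475 − 0.5(61.475 − 0.5x_Y), which gives 0.75x_Y = 32.7375 ⇒ x_Y = 43.65.
Then x_Z = 61.475 − 0.5·43.65 = 39.65.

43.65, 39.65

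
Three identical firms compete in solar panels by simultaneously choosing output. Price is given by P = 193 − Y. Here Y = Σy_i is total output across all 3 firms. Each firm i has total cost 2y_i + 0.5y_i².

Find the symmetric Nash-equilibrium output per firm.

38.2

A representative firm's profit is π_i = y_i(193 − Y) − 2y_i − 0.5y_i², with Y = y_i + Σ_{j≠i} y_j.
First-order condition: 191 − 3y_i − Σ_{j≠i} y_j = 0.
Imposing symmetry (y_j = y for all j) turns Σ_{j≠i} y_j into 2y, so 191 = 5y and y = 38.2.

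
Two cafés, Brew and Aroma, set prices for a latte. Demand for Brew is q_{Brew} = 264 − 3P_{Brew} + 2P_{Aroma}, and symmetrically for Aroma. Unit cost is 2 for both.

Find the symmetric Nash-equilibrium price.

67.5

Brew's profit: π = (P_{Brew} − 2)(264 − 3P_{Brew} + 2P_{Aroma}).
∂π/∂P_{Brew} = 270 − 6P_{Brew} + 2P_{Aroma} = 0 ⇒ P_{Brew} = 45 + (1/3)P_{Aroma}.
The game is symmetric, so in equilibrium P_{Aroma} = P_{Brew}: the reaction function gives (2/3)P_{Brew} = 45, hence P_{Brew} = 67.5.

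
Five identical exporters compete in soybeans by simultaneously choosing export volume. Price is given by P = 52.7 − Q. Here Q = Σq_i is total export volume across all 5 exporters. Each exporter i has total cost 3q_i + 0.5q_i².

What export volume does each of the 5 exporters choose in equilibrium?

A representative exporter's profit is π_i = q_i(52.7 − Q) − 3q_i − 0.5q_i², with Q = q_i + Σ_{j≠i} q_j.
First-order condition: 49.7 − 3q_i − Σ_{j≠i} q_j = 0.
Imposing symmetry (q_j = q for all j) turns Σ_{j≠i} q_j into 4q, so 49.7 = 7q and q = 7.1.

7.1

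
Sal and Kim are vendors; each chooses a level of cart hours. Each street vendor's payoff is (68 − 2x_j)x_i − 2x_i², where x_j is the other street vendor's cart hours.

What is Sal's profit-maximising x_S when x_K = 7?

13.5

Sal's payoff is (68 − 2x_K)x_S − 2x_S².
∂π/∂x_S = 68 − 2x_K − 4x_S = 0, so x_S = 17 − 0.5x_K.
At x_K = 7: x_S = 17 − 0.5·7 = 13.5.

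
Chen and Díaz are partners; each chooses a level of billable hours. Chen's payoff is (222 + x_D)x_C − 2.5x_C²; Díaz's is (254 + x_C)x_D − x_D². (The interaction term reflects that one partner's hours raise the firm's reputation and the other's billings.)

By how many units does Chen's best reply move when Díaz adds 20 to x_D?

4

Expanding Chen's payoff: 222x_C + x_Dx_C − 2.5x_C².
∂π/∂x_C = 222 + x_D − 5x_C = 0, so x_C = 44.4 + 0.2x_D.
The reaction-function slope is 0.2, so a 20-unit rise in x_D moves x_C by 0.2 × 20 = 4. Chen's best response rises — the actions are strategic complements.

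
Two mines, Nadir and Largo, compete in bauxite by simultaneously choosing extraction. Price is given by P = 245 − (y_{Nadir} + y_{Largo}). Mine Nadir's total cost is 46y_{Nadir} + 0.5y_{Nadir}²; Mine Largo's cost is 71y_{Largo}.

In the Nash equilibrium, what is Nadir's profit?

3010.56

Mine Nadir's profit: π = y_{Nadir}(245 − (y_{Nadir} + y_{Largo})) − 46y_{Nadir} − 0.5y_{Nadir}².
∂π/∂y_{Nadir} = 199 − 3y_{Nadir} − y_{Largo} = 0, so y_{Nadir} = 199/3 − (1/3)y_{Largo}.
For Largo: ∂π/∂y_{Largo} = 174 − 2y_{Largo} − y_{Nadir} = 0 ⇒ y_{Largo} = 87 − 0.5y_{Nadir}.
Plugging y_{Largo} into Nadir's best response: y_{Nadir} = 199/3 − (1/3)(87 − 0.5y_{Nadir}) ⇒ (5/6)y_{Nadir} = 112/3, so y_{Nadir} = 44.8.
Then y_{Largo} = 87 − 0.5·44.8 = 64.6.
Price P = 245 − 109.4 = 135.6.
Nadir's profit: (135.6 − 46)·44.8 − 0.5(44.8)² = 3010.56.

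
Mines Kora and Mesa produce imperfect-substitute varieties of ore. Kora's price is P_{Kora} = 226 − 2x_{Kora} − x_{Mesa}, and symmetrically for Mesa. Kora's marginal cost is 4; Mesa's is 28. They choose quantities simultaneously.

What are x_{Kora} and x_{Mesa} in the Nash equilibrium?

Mine Kora's profit: π = x_{Kora}(226 − 2x_{Kora} − x_{Mesa}) − 4x_{Kora}.
∂π/∂x_{Kora} = 222 − 4x_{Kora} − x_{Mesa} = 0 ⇒ x_{Kora} = 55.5 − 0.25x_{Mesa}.
Similarly x_{Mesa} = 49.5 − 0.25x_{Kora}.
Substituting the second reaction function into the first: x_{Kora} = 55.5 − 0.25(49.5 − 0.25x_{Kora}), which gives 0.9375x_{Kora} = 43.125 ⇒ x_{Kora} = 46.
Then x_{Mesa} = 49.5 − 0.25·46 = 38.

46, 38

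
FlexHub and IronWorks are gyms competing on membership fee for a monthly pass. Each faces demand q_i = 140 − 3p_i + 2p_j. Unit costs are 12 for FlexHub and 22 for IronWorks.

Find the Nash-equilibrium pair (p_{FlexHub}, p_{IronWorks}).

FlexHub's profit: π = (p_{FlexHub} − 12)(140 − 3p_{FlexHub} + 2p_{IronWorks}).
∂π/∂p_{FlexHub} = 176 − 6p_{FlexHub} + 2p_{IronWorks} = 0 ⇒ p_{FlexHub} = 88/3 + (1/3)p_{IronWorks}.
Similarly p_{IronWorks} = 103/3 + (1/3)p_{FlexHub}.
Substituting the second reaction function into the first: p_{FlexHub} = 88/3 + (1/3)(103/3 + (1/3)p_{FlexHub}), which gives (8/9)p_{FlexHub} = 367/9 ⇒ p_{FlexHub} = 45.875.
Then p_{IronWorks} = 103/3 + (1/3)·45.875 = 49.625.

45.875, 49.625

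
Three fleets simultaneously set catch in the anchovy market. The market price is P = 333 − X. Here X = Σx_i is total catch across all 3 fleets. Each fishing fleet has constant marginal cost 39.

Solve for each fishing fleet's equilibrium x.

73.5

A representative fishing fleet's profit is π_i = x_i(333 − X) − 39x_i, with X = x_i + Σ_{j≠i} x_j.
First-order condition: 294 − 2x_i − Σ_{j≠i} x_j = 0.
In a symmetric equilibrium every fishing fleet chooses the same x, so Σ_{j≠i} x_j = 2x. The condition becomes 294 − 4x = 0, giving x = 294/4 = 73.5.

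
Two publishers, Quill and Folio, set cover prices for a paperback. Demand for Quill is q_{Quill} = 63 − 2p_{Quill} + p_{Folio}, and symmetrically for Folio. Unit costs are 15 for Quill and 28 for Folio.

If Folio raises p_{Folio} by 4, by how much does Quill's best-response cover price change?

1

Quill's profit: π = (p_{Quill} − 15)(63 − 2p_{Quill} + p_{Folio}).
∂π/∂p_{Quill} = 93 − 4p_{Quill} + p_{Folio} = 0 ⇒ p_{Quill} = 23.25 + 0.25p_{Folio}.
The reaction-function slope is 0.25, so a 4-unit rise in p_{Folio} moves p_{Quill} by 0.25 × 4 = 1. Quill's best response rises — the actions are strategic complements.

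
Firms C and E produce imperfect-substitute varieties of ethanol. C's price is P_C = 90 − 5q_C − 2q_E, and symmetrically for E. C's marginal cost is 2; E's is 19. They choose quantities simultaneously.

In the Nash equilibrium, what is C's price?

Firm C's profit: π = q_C(90 − 5q_C − 2q_E) − 2q_C.
∂π/∂q_C = 88 − 10q_C − 2q_E = 0 ⇒ q_C = 8.8 − 0.2q_E.
Similarly q_E = 7.1 − 0.2q_C.
Plugging q_E into C's best response: q_C = 8.8 − 0.2(7.1 − 0.2q_C) ⇒ 0.96q_C = 7.38, so q_C = 7.6875.
Then q_E = 7.1 − 0.2·7.6875 = 5.5625.
P_C = 90 − 5·7.6875 − 2·5.5625 = 40.4375.

40.4375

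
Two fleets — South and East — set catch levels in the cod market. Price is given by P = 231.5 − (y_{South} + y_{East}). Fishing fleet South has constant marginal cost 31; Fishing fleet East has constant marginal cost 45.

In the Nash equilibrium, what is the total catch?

Fishing fleet South's profit: π = y_{South}(231.5 − (y_{South} + y_{East})) − 31y_{South}.
∂π/∂y_{South} = 200.5 − 2y_{South} − y_{East} = 0, so y_{South} = 100.25 − 0.5y_{East}.
By the same steps for East: y_{East} = 93.25 − 0.5y_{South}.
Solving the two reaction functions simultaneously: (1 − (−0.5)(−0.5))y_{South} = 100.25 − 0.5·93.25, so 0.75y_{South} = 53.625 and y_{South} = 71.5.
Then y_{East} = 93.25 − 0.5·71.5 = 57.5.
Total catch: 71.5 + 57.5 = 129.

129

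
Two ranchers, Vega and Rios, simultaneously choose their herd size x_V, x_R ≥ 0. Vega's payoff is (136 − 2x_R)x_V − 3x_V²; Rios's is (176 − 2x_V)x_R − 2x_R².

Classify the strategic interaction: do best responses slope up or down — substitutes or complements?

strategic substitutes

Expanding Vega's payoff: 136x_V − 2x_Rx_V − 3x_V².
∂π/∂x_V = 136 − 2x_R − 6x_V = 0, so x_V = 68/3 − (1/3)x_R.
The best-response slope dx_V/dx_R = −1/3 < 0: the reaction function is downward-sloping, so the choices are strategic substitutes.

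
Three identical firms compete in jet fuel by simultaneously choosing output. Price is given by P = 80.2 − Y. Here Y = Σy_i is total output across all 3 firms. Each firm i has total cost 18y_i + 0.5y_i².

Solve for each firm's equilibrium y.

12.44

A representative firm's profit is π_i = y_i(80.2 − Y) − 18y_i − 0.5y_i², with Y = y_i + Σ_{j≠i} y_j.
First-order condition: 62.2 − 3y_i − Σ_{j≠i} y_j = 0.
With identical firms, set every y_j = y: then 62.2 − 3y − 2y = 0, i.e. y = 62.2/5 = 12.44.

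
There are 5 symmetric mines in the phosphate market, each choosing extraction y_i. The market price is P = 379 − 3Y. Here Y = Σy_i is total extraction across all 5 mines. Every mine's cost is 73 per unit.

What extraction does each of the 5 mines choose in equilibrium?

A representative mine's profit is π_i = y_i(379 − 3Y) − 73y_i, with Y = y_i + Σ_{j≠i} y_j.
First-order condition: 306 − 6y_i − 3Σ_{j≠i} y_j = 0.
With identical mines, set every y_j = y: then 306 − 6y − 12y = 0, i.e. y = 306/18 = 17.

17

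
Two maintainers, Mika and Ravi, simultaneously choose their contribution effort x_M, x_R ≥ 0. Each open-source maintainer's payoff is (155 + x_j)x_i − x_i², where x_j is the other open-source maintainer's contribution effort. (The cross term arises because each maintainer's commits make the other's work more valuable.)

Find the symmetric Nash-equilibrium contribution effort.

Mika's payoff is (155 + x_R)x_M − x_M².
∂π/∂x_M = 155 + x_R − 2x_M = 0, so x_M = 77.5 + 0.5x_R.
By symmetry x_R = x_M; substituting into the reaction function, 0.5x_M = 77.5 and x_M = 155.

155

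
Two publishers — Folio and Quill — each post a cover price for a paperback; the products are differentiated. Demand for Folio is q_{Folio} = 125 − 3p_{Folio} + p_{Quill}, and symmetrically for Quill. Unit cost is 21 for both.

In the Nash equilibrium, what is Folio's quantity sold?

Folio's profit: π = (p_{Folio} − 21)(125 − 3p_{Folio} + p_{Quill}).
∂π/∂p_{Folio} = 188 − 6p_{Folio} + p_{Quill} = 0 ⇒ p_{Folio} = 94/3 + (1/6)p_{Quill}.
The game is symmetric, so in equilibrium p_{Quill} = p_{Folio}: the reaction function gives (5/6)p_{Folio} = 94/3, hence p_{Folio} = 37.6.
q_{Folio} = 125 − 3·37.6 + 37.6 = 49.8.

49.8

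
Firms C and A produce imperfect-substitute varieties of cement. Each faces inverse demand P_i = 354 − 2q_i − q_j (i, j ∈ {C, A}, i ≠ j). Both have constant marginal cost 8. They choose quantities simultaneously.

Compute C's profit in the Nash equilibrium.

Firm C's profit: π = q_C(354 − 2q_C − q_A) − 8q_C.
∂π/∂q_C = 346 − 4q_C − q_A = 0 ⇒ q_C = 86.5 − 0.25q_A.
Setting q_C = q_A in the reaction function: q_C = 86.5 − 0.25q_C, so q_C = 86.5 / 1.25 = 69.2.
P_C = 354 − 2·69.2 − 69.2 = 146.4.
Profit = (146.4 − 8)·69.2 = 9577.28.

9577.28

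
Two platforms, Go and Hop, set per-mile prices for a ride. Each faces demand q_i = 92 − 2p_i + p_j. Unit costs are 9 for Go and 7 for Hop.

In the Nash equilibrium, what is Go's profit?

Go's profit: π = (p_{Go} − 9)(92 − 2p_{Go} + p_{Hop}).
∂π/∂p_{Go} = 110 − 4p_{Go} + p_{Hop} = 0 ⇒ p_{Go} = 27.5 + 0.25p_{Hop}.
Similarly p_{Hop} = 26.5 + 0.25p_{Go}.
Substituting the second reaction function into the first: p_{Go} = 27.5 + 0.25(26.5 + 0.25p_{Go}), which gives 0.9375p_{Go} = 34.125 ⇒ p_{Go} = 36.4.
Then p_{Hop} = 26.5 + 0.25·36.4 = 35.6.
q_{Go} = 92 − 2·36.4 + 35.6 = 54.8.
Profit = (36.4 − 9)·54.8 = 1501.52.

1501.52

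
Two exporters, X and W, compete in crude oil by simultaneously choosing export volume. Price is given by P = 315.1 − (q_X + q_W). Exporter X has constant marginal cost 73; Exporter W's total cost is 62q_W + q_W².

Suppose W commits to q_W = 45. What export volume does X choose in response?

98.55

Exporter X's profit: π = q_X(315.1 − (q_X + q_W)) − 73q_X.
∂π/∂q_X = 242.1 − 2q_X − q_W = 0, so q_X = 121.05 − 0.5q_W.
At q_W = 45: q_X = 121.05 − 0.5·45 = 98.55.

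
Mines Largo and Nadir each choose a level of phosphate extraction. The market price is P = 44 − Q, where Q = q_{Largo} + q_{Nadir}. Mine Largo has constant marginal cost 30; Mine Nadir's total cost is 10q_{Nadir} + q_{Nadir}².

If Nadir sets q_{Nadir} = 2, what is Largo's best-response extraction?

Mine Largo's profit: π = q_{Largo}(44 − (q_{Largo} + q_{Nadir})) − 30q_{Largo}.
∂π/∂q_{Largo} = 14 − 2q_{Largo} − q_{Nadir} = 0, so q_{Largo} = 7 − 0.5q_{Nadir}.
At q_{Nadir} = 2: q_{Largo} = 7 − 0.5·2 = 6.

6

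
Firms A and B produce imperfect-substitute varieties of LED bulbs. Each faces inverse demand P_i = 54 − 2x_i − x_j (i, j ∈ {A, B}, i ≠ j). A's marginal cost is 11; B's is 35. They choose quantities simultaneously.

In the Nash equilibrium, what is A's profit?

208.08

Firm A's profit: π = x_A(54 − 2x_A − x_B) − 11x_A.
∂π/∂x_A = 43 − 4x_A − x_B = 0 ⇒ x_A = 10.75 − 0.25x_B.
Similarly x_B = 4.75 − 0.25x_A.
Solving the two reaction functions simultaneously: (1 − (−0.25)(−0.25))x_A = 10.75 − 0.25·4.75, so 0.9375x_A = 9.5625 and x_A = 10.2.
Then x_B = 4.75 − 0.25·10.2 = 2.2.
P_A = 54 − 2·10.2 − 2.2 = 31.4.
Profit = (31.4 − 11)·10.2 = 208.08.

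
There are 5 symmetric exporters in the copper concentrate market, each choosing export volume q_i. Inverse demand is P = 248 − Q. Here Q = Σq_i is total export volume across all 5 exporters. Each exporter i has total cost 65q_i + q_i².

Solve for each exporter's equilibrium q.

A representative exporter's profit is π_i = q_i(248 − Q) − 65q_i − q_i², with Q = q_i + Σ_{j≠i} q_j.
First-order condition: 183 − 4q_i − Σ_{j≠i} q_j = 0.
With identical exporters, set every q_j = q: then 183 − 4q − 4q = 0, i.e. q = 183/8 = 22.875.

22.875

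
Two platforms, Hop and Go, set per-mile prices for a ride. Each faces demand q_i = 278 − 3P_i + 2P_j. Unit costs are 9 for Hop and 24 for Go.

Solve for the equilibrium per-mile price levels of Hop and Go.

79.0625, 84.6875

Hop's profit: π = (P_{Hop} − 9)(278 − 3P_{Hop} + 2P_{Go}).
∂π/∂P_{Hop} = 305 − 6P_{Hop} + 2P_{Go} = 0 ⇒ P_{Hop} = 305/6 + (1/3)P_{Go}.
Similarly P_{Go} = 175/3 + (1/3)P_{Hop}.
Solving the two reaction functions simultaneously: (1 − (1/3)(1/3))P_{Hop} = 305/6 + (1/3)·(175/3), so (8/9)P_{Hop} = 1265/18 and P_{Hop} = 79.0625.
Then P_{Go} = 175/3 + (1/3)·79.0625 = 84.6875.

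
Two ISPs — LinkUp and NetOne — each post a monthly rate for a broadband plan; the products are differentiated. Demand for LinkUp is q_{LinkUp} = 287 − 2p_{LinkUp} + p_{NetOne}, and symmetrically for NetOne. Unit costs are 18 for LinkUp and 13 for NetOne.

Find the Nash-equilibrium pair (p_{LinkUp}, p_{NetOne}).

107, 105

LinkUp's profit: π = (p_{LinkUp} − 18)(287 − 2p_{LinkUp} + p_{NetOne}).
∂π/∂p_{LinkUp} = 323 − 4p_{LinkUp} + p_{NetOne} = 0 ⇒ p_{LinkUp} = 80.75 + 0.25p_{NetOne}.
Similarly p_{NetOne} = 78.25 + 0.25p_{LinkUp}.
Substituting the second reaction function into the first: p_{LinkUp} = 80.75 + 0.25(78.25 + 0.25p_{LinkUp}), which gives 0.9375p_{LinkUp} = 100.3125 ⇒ p_{LinkUp} = 107.
Then p_{NetOne} = 78.25 + 0.25·107 = 105.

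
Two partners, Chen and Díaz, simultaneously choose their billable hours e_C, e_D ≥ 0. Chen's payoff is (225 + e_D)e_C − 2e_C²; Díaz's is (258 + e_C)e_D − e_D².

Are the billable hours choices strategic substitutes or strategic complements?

Expanding Chen's payoff: 225e_C + e_De_C − 2e_C².
∂π/∂e_C = 225 + e_D − 4e_C = 0, so e_C = 56.25 + 0.25e_D.
The best-response slope de_C/de_D = 0.25 > 0: the reaction function is upward-sloping, so the choices are strategic complements.

strategic complements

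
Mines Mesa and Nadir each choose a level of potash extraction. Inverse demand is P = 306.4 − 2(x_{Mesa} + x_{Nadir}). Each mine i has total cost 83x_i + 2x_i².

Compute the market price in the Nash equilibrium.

217.04

Mine Mesa's profit: π = x_{Mesa}(306.4 − 2(x_{Mesa} + x_{Nadir})) − 83x_{Mesa} − 2x_{Mesa}².
∂π/∂x_{Mesa} = 223.4 − 8x_{Mesa} − 2x_{Nadir} = 0, so x_{Mesa} = 27.925 − 0.25x_{Nadir}.
The game is symmetric, so in equilibrium x_{Nadir} = x_{Mesa}: the reaction function gives 1.25x_{Mesa} = 27.925, hence x_{Mesa} = 22.34.
Equilibrium price: P = 306.4 − 2·44.68 = 217.04.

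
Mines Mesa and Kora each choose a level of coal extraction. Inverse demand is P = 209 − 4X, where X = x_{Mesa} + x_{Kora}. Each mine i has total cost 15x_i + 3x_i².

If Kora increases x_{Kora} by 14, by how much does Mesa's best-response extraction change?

Mine Mesa's profit: π = x_{Mesa}(209 − 4(x_{Mesa} + x_{Kora})) − 15x_{Mesa} − 3x_{Mesa}².
∂π/∂x_{Mesa} = 194 − 14x_{Mesa} − 4x_{Kora} = 0, so x_{Mesa} = 97/7 − (2/7)x_{Kora}.
The reaction-function slope is −2/7, so a 14-unit rise in x_{Kora} moves x_{Mesa} by −2/7 × 14 = −4. Mesa's best response falls — the actions are strategic substitutes.

-4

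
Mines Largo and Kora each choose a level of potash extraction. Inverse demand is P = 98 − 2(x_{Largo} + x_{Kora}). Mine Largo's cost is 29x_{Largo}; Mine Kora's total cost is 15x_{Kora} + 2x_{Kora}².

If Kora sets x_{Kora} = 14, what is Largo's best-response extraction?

Mine Largo's profit: π = x_{Largo}(98 − 2(x_{Largo} + x_{Kora})) − 29x_{Largo}.
∂π/∂x_{Largo} = 69 − 4x_{Largo} − 2x_{Kora} = 0, so x_{Largo} = 17.25 − 0.5x_{Kora}.
At x_{Kora} = 14: x_{Largo} = 17.25 − 0.5·14 = 10.25.

10.25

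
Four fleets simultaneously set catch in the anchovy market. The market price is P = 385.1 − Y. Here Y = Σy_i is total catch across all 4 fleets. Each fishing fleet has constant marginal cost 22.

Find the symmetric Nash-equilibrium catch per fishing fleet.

A representative fishing fleet's profit is π_i = y_i(385.1 − Y) − 22y_i, with Y = y_i + Σ_{j≠i} y_j.
First-order condition: 363.1 − 2y_i − Σ_{j≠i} y_j = 0.
Imposing symmetry (y_j = y for all j) turns Σ_{j≠i} y_j into 3y, so 363.1 = 5y and y = 72.62.

72.62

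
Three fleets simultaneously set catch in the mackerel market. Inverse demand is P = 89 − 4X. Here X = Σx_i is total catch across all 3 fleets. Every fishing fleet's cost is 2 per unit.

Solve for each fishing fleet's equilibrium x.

A representative fishing fleet's profit is π_i = x_i(89 − 4X) − 2x_i, with X = x_i + Σ_{j≠i} x_j.
First-order condition: 87 − 8x_i − 4Σ_{j≠i} x_j = 0.
In a symmetric equilibrium every fishing fleet chooses the same x, so Σ_{j≠i} x_j = 2x. The condition becomes 87 − 16x = 0, giving x = 87/16 = 5.4375.

5.4375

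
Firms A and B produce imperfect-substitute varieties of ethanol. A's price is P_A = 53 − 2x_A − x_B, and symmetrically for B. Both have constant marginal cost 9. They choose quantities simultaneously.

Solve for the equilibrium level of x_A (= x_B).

Firm A's profit: π = x_A(53 − 2x_A − x_B) − 9x_A.
∂π/∂x_A = 44 − 4x_A − x_B = 0 ⇒ x_A = 11 − 0.25x_B.
Setting x_A = x_B in the reaction function: x_A = 11 − 0.25x_A, so x_A = 11 / 1.25 = 8.8.

8.8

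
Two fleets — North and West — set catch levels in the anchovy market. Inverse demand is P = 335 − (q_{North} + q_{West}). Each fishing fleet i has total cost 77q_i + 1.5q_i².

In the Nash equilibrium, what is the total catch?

86

Fishing fleet North's profit: π = q_{North}(335 − (q_{North} + q_{West})) − 77q_{North} − 1.5q_{North}².
∂π/∂q_{North} = 258 − 5q_{North} − q_{West} = 0, so q_{North} = 51.6 − 0.2q_{West}.
The game is symmetric, so in equilibrium q_{West} = q_{North}: the reaction function gives 1.2q_{North} = 51.6, hence q_{North} = 43.
Total catch: 43 + 43 = 86.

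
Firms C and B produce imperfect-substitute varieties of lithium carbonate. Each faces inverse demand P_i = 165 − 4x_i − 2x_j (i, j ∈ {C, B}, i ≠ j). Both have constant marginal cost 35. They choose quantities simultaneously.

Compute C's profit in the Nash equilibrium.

676

Firm C's profit: π = x_C(165 − 4x_C − 2x_B) − 35x_C.
∂π/∂x_C = 130 − 8x_C − 2x_B = 0 ⇒ x_C = 16.25 − 0.25x_B.
Setting x_C = x_B in the reaction function: x_C = 16.25 − 0.25x_C, so x_C = 16.25 / 1.25 = 13.
P_C = 165 − 4·13 − 2·13 = 87.
Profit = (87 − 35)·13 = 676.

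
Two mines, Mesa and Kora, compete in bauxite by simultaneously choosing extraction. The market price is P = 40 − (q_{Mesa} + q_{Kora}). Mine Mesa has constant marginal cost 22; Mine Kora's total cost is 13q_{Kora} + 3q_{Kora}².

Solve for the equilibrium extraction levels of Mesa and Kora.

Mine Mesa's profit: π = q_{Mesa}(40 − (q_{Mesa} + q_{Kora})) − 22q_{Mesa}.
∂π/∂q_{Mesa} = 18 − 2q_{Mesa} − q_{Kora} = 0, so q_{Mesa} = 9 − 0.5q_{Kora}.
For Kora: ∂π/∂q_{Kora} = 27 − 8q_{Kora} − q_{Mesa} = 0 ⇒ q_{Kora} = 3.375 − 0.125q_{Mesa}.
Plugging q_{Kora} into Mesa's best response: q_{Mesa} = 9 − 0.5(3.375 − 0.125q_{Mesa}) ⇒ 0.9375q_{Mesa} = 7.3125, so q_{Mesa} = 7.8.
Then q_{Kora} = 3.375 − 0.125·7.8 = 2.4.

7.8, 2.4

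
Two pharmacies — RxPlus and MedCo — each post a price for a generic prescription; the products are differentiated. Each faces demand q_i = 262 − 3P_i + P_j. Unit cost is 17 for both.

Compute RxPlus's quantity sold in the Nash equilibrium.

136.8

RxPlus's profit: π = (P_{RxPlus} − 17)(262 − 3P_{RxPlus} + P_{MedCo}).
∂π/∂P_{RxPlus} = 313 − 6P_{RxPlus} + P_{MedCo} = 0 ⇒ P_{RxPlus} = 313/6 + (1/6)P_{MedCo}.
Setting P_{RxPlus} = P_{MedCo} in the reaction function: P_{RxPlus} = 313/6 + (1/6)P_{RxPlus}, so P_{RxPlus} = (313/6) / (5/6) = 62.6.
q_{RxPlus} = 262 − 3·62.6 + 62.6 = 136.8.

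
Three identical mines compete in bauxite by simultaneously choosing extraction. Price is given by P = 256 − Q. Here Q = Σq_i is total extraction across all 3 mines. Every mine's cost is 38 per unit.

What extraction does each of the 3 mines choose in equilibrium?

A representative mine's profit is π_i = q_i(256 − Q) − 38q_i, with Q = q_i + Σ_{j≠i} q_j.
First-order condition: 218 − 2q_i − Σ_{j≠i} q_j = 0.
In a symmetric equilibrium every mine chooses the same q, so Σ_{j≠i} q_j = 2q. The condition becomes 218 − 4q = 0, giving q = 218/4 = 54.5.

54.5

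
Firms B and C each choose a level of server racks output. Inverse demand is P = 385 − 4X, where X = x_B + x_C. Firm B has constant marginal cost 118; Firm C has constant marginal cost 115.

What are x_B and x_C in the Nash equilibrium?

22, 22.75

Firm B's profit: π = x_B(385 − 4(x_B + x_C)) − 118x_B.
∂π/∂x_B = 267 − 8x_B − 4x_C = 0, so x_B = 33.375 − 0.5x_C.
By the same steps for C: x_C = 33.75 − 0.5x_B.
Substituting the second reaction function into the first: x_B = 33.375 − 0.5(33.75 − 0.5x_B), which gives 0.75x_B = 16.5 ⇒ x_B = 22.
Then x_C = 33.75 − 0.5·22 = 22.75.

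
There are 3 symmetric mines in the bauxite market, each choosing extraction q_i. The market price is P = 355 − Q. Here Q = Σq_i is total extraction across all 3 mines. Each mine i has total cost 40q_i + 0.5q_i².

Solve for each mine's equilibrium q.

63

A representative mine's profit is π_i = q_i(355 − Q) − 40q_i − 0.5q_i², with Q = q_i + Σ_{j≠i} q_j.
First-order condition: 315 − 3q_i − Σ_{j≠i} q_j = 0.
With identical mines, set every q_j = q: then 315 − 3q − 2q = 0, i.e. q = 315/5 = 63.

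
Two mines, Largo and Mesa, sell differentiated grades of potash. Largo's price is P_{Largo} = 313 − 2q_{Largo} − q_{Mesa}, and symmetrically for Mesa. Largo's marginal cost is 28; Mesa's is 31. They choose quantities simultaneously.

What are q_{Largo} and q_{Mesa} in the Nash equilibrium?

Mine Largo's profit: π = q_{Largo}(313 − 2q_{Largo} − q_{Mesa}) − 28q_{Largo}.
∂π/∂q_{Largo} = 285 − 4q_{Largo} − q_{Mesa} = 0 ⇒ q_{Largo} = 71.25 − 0.25q_{Mesa}.
Similarly q_{Mesa} = 70.5 − 0.25q_{Largo}.
Plugging q_{Mesa} into Largo's best response: q_{Largo} = 71.25 − 0.25(70.5 − 0.25q_{Largo}) ⇒ 0.9375q_{Largo} = 53.625, so q_{Largo} = 57.2.
Then q_{Mesa} = 70.5 − 0.25·57.2 = 56.2.

57.2, 56.2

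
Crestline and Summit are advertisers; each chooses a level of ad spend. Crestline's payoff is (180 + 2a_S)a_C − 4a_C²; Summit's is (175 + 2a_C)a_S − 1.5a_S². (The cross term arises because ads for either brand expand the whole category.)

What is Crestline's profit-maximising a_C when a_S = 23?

Expanding Crestline's payoff: 180a_C + 2a_Sa_C − 4a_C².
∂π/∂a_C = 180 + 2a_S − 8a_C = 0, so a_C = 22.5 + 0.25a_S.
At a_S = 23: a_C = 22.5 + 0.25·23 = 28.25.

28.25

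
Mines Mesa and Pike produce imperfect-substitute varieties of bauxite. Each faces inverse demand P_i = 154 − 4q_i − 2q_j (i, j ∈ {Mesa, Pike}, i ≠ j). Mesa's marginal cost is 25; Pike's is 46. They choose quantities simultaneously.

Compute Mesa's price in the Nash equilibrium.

79.4

Mine Mesa's profit: π = q_{Mesa}(154 − 4q_{Mesa} − 2q_{Pike}) − 25q_{Mesa}.
∂π/∂q_{Mesa} = 129 − 8q_{Mesa} − 2q_{Pike} = 0 ⇒ q_{Mesa} = 16.125 − 0.25q_{Pike}.
Similarly q_{Pike} = 13.5 − 0.25q_{Mesa}.
Plugging q_{Pike} into Mesa's best response: q_{Mesa} = 16.125 − 0.25(13.5 − 0.25q_{Mesa}) ⇒ 0.9375q_{Mesa} = 12.75, so q_{Mesa} = 13.6.
Then q_{Pike} = 13.5 − 0.25·13.6 = 10.1.
P_{Mesa} = 154 − 4·13.6 − 2·10.1 = 79.4.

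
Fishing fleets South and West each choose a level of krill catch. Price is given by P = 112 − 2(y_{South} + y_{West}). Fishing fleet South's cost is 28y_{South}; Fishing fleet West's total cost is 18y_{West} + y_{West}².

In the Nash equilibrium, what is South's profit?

Fishing fleet South's profit: π = y_{South}(112 − 2(y_{South} + y_{West})) − 28y_{South}.
∂π/∂y_{South} = 84 − 4y_{South} − 2y_{West} = 0, so y_{South} = 21 − 0.5y_{West}.
For West: ∂π/∂y_{West} = 94 − 6y_{West} − 2y_{South} = 0 ⇒ y_{West} = 47/3 − (1/3)y_{South}.
Plugging y_{West} into South's best response: y_{South} = 21 − 0.5(47/3 − (1/3)y_{South}) ⇒ (5/6)y_{South} = 79/6, so y_{South} = 15.8.
Then y_{West} = 47/3 − (1/3)·15.8 = 10.4.
Price P = 112 − 2·26.2 = 59.6.
South's profit: (59.6 − 28)·15.8 = 499.28.

499.28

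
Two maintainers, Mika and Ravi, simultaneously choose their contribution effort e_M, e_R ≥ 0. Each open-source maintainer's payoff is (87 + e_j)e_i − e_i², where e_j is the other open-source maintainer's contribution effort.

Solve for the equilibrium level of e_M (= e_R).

87

Mika's payoff is (87 + e_R)e_M − e_M².
∂π/∂e_M = 87 + e_R − 2e_M = 0, so e_M = 43.5 + 0.5e_R.
By symmetry e_R = e_M; substituting into the reaction function, 0.5e_M = 43.5 and e_M = 87.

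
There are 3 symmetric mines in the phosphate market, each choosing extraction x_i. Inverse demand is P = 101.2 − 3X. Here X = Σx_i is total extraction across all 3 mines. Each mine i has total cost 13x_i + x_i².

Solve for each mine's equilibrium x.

A representative mine's profit is π_i = x_i(101.2 − 3X) − 13x_i − x_i², with X = x_i + Σ_{j≠i} x_j.
First-order condition: 88.2 − 8x_i − 3Σ_{j≠i} x_j = 0.
Imposing symmetry (x_j = x for all j) turns Σ_{j≠i} x_j into 2x, so 88.2 = 14x and x = 6.3.

6.3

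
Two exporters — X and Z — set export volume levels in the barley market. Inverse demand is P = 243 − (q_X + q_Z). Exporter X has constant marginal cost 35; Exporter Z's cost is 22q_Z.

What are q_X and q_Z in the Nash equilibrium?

65, 78

Exporter X's profit: π = q_X(243 − (q_X + q_Z)) − 35q_X.
∂π/∂q_X = 208 − 2q_X − q_Z = 0, so q_X = 104 − 0.5q_Z.
By the same steps for Z: q_Z = 110.5 − 0.5q_X.
Solving the two reaction functions simultaneously: (1 − (−0.5)(−0.5))q_X = 104 − 0.5·110.5, so 0.75q_X = 48.75 and q_X = 65.
Then q_Z = 110.5 − 0.5·65 = 78.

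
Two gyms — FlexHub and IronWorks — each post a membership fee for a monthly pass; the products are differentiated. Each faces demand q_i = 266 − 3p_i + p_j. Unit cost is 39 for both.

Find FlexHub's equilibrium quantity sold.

FlexHub's profit: π = (p_{FlexHub} − 39)(266 − 3p_{FlexHub} + p_{IronWorks}).
∂π/∂p_{FlexHub} = 383 − 6p_{FlexHub} + p_{IronWorks} = 0 ⇒ p_{FlexHub} = 383/6 + (1/6)p_{IronWorks}.
Setting p_{FlexHub} = p_{IronWorks} in the reaction function: p_{FlexHub} = 383/6 + (1/6)p_{FlexHub}, so p_{FlexHub} = (383/6) / (5/6) = 76.6.
q_{FlexHub} = 266 − 3·76.6 + 76.6 = 112.8.

112.8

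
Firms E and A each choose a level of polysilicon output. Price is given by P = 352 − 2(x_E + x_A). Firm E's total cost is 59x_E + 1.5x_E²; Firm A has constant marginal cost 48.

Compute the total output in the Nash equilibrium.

Firm E's profit: π = x_E(352 − 2(x_E + x_A)) − 59x_E − 1.5x_E².
∂π/∂x_E = 293 − 7x_E − 2x_A = 0, so x_E = 293/7 − (2/7)x_A.
For A: ∂π/∂x_A = 304 − 4x_A − 2x_E = 0 ⇒ x_A = 76 − 0.5x_E.
Substituting the second reaction function into the first: x_E = 293/7 − (2/7)(76 − 0.5x_E), which gives (6/7)x_E = 141/7 ⇒ x_E = 23.5.
Then x_A = 76 − 0.5·23.5 = 64.25.
Total output: 23.5 + 64.25 = 87.75.

87.75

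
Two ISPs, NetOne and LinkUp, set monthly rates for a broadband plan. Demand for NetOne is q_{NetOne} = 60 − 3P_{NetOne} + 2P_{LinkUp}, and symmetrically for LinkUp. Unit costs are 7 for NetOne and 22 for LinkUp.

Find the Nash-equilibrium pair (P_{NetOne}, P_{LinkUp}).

23.0625, 28.6875

NetOne's profit: π = (P_{NetOne} − 7)(60 − 3P_{NetOne} + 2P_{LinkUp}).
∂π/∂P_{NetOne} = 81 − 6P_{NetOne} + 2P_{LinkUp} = 0 ⇒ P_{NetOne} = 13.5 + (1/3)P_{LinkUp}.
Similarly P_{LinkUp} = 21 + (1/3)P_{NetOne}.
Substituting the second reaction function into the first: P_{NetOne} = 13.5 + (1/3)(21 + (1/3)P_{NetOne}), which gives (8/9)P_{NetOne} = 20.5 ⇒ P_{NetOne} = 23.0625.
Then P_{LinkUp} = 21 + (1/3)·23.0625 = 28.6875.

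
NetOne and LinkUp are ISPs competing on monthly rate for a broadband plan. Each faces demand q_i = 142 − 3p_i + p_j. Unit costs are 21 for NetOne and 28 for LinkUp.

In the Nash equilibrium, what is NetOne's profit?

NetOne's profit: π = (p_{NetOne} − 21)(142 − 3p_{NetOne} + p_{LinkUp}).
∂π/∂p_{NetOne} = 205 − 6p_{NetOne} + p_{LinkUp} = 0 ⇒ p_{NetOne} = 205/6 + (1/6)p_{LinkUp}.
Similarly p_{LinkUp} = 113/3 + (1/6)p_{NetOne}.
Plugging p_{LinkUp} into NetOne's best response: p_{NetOne} = 205/6 + (1/6)(113/3 + (1/6)p_{NetOne}) ⇒ (35/36)p_{NetOne} = 364/9, so p_{NetOne} = 41.6.
Then p_{LinkUp} = 113/3 + (1/6)·41.6 = 44.6.
q_{NetOne} = 142 − 3·41.6 + 44.6 = 61.8.
Profit = (41.6 − 21)·61.8 = 1273.08.

1273.08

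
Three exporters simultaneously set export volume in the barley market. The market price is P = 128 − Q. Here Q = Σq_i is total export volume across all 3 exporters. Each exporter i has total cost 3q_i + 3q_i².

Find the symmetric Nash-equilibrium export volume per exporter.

12.5

A representative exporter's profit is π_i = q_i(128 − Q) − 3q_i − 3q_i², with Q = q_i + Σ_{j≠i} q_j.
First-order condition: 125 − 8q_i − Σ_{j≠i} q_j = 0.
In a symmetric equilibrium every exporter chooses the same q, so Σ_{j≠i} q_j = 2q. The condition becomes 125 − 10q = 0, giving q = 125/10 = 12.5.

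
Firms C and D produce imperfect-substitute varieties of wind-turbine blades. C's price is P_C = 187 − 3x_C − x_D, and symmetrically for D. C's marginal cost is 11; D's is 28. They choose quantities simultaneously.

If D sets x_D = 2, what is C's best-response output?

Firm C's profit: π = x_C(187 − 3x_C − x_D) − 11x_C.
∂π/∂x_C = 176 − 6x_C − x_D = 0 ⇒ x_C = 88/3 − (1/6)x_D.
At x_D = 2: x_C = 88/3 − (1/6)·2 = 29.

29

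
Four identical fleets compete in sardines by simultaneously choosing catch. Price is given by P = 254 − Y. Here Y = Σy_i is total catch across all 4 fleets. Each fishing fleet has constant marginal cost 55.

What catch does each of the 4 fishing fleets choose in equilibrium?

39.8

A representative fishing fleet's profit is π_i = y_i(254 − Y) − 55y_i, with Y = y_i + Σ_{j≠i} y_j.
First-order condition: 199 − 2y_i − Σ_{j≠i} y_j = 0.
In a symmetric equilibrium every fishing fleet chooses the same y, so Σ_{j≠i} y_j = 3y. The condition becomes 199 − 5y = 0, giving y = 199/5 = 39.8.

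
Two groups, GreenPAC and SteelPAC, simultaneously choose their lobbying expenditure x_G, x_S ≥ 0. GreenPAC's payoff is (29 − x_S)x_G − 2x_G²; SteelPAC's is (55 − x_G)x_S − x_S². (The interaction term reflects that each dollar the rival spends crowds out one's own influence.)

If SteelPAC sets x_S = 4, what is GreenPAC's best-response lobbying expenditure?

Expanding GreenPAC's payoff: 29x_G − x_Sx_G − 2x_G².
∂π/∂x_G = 29 − x_S − 4x_G = 0, so x_G = 7.25 − 0.25x_S.
At x_S = 4: x_G = 7.25 − 0.25·4 = 6.25.

6.25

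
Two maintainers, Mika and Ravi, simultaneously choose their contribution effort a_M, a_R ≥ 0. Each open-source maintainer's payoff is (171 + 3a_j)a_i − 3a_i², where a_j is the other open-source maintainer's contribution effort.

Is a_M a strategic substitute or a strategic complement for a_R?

strategic complements

Mika's payoff is (171 + 3a_R)a_M − 3a_M².
∂π/∂a_M = 171 + 3a_R − 6a_M = 0, so a_M = 28.5 + 0.5a_R.
The best-response slope da_M/da_R = 0.5 > 0: the reaction function is upward-sloping, so the choices are strategic complements.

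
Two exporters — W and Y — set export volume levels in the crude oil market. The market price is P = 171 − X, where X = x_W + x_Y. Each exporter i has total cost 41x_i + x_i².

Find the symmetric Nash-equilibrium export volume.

26

Exporter W's profit: π = x_W(171 − (x_W + x_Y)) − 41x_W − x_W².
∂π/∂x_W = 130 − 4x_W − x_Y = 0, so x_W = 32.5 − 0.25x_Y.
Setting x_W = x_Y in the reaction function: x_W = 32.5 − 0.25x_W, so x_W = 32.5 / 1.25 = 26.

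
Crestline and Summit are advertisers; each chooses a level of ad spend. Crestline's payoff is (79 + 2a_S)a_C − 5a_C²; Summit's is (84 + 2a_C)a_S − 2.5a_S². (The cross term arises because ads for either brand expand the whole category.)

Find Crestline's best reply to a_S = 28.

Expanding Crestline's payoff: 79a_C + 2a_Sa_C − 5a_C².
∂π/∂a_C = 79 + 2a_S − 10a_C = 0, so a_C = 7.9 + 0.2a_S.
At a_S = 28: a_C = 7.9 + 0.2·28 = 13.5.

13.5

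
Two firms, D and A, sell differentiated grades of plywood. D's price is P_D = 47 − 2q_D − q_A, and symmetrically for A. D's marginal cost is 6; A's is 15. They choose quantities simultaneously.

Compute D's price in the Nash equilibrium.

Firm D's profit: π = q_D(47 − 2q_D − q_A) − 6q_D.
∂π/∂q_D = 41 − 4q_D − q_A = 0 ⇒ q_D = 10.25 − 0.25q_A.
Similarly q_A = 8 − 0.25q_D.
Plugging q_A into D's best response: q_D = 10.25 − 0.25(8 − 0.25q_D) ⇒ 0.9375q_D = 8.25, so q_D = 8.8.
Then q_A = 8 − 0.25·8.8 = 5.8.
P_D = 47 − 2·8.8 − 5.8 = 23.6.

23.6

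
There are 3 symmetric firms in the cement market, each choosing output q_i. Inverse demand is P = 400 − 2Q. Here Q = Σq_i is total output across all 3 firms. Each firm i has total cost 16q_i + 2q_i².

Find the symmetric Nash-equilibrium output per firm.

32

A representative firm's profit is π_i = q_i(400 − 2Q) − 16q_i − 2q_i², with Q = q_i + Σ_{j≠i} q_j.
First-order condition: 384 − 8q_i − 2Σ_{j≠i} q_j = 0.
Imposing symmetry (q_j = q for all j) turns Σ_{j≠i} q_j into 2q, so 384 = 12q and q = 32.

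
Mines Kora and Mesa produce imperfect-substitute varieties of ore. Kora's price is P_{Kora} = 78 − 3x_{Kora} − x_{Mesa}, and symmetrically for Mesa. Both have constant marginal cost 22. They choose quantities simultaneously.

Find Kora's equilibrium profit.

192

Mine Kora's profit: π = x_{Kora}(78 − 3x_{Kora} − x_{Mesa}) − 22x_{Kora}.
∂π/∂x_{Kora} = 56 − 6x_{Kora} − x_{Mesa} = 0 ⇒ x_{Kora} = 28/3 − (1/6)x_{Mesa}.
The game is symmetric, so in equilibrium x_{Mesa} = x_{Kora}: the reaction function gives (7/6)x_{Kora} = 28/3, hence x_{Kora} = 8.
P_{Kora} = 78 − 3·8 − 8 = 46.
Profit = (46 − 22)·8 = 192.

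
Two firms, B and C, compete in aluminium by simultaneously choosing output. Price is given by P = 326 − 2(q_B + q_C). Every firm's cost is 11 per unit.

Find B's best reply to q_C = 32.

Firm B's profit: π = q_B(326 − 2(q_B + q_C)) − 11q_B.
∂π/∂q_B = 315 − 4q_B − 2q_C = 0, so q_B = 78.75 − 0.5q_C.
At q_C = 32: q_B = 78.75 − 0.5·32 = 62.75.

62.75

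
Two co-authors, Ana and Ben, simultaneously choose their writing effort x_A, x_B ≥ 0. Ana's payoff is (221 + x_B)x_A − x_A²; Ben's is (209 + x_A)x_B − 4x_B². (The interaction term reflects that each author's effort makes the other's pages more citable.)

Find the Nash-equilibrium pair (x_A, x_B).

Expanding Ana's payoff: 221x_A + x_Bx_A − x_A².
∂π/∂x_A = 221 + x_B − 2x_A = 0, so x_A = 110.5 + 0.5x_B.
Likewise for Ben: x_B = 26.125 + 0.125x_A.
Solving the two reaction functions simultaneously: (1 − (0.5)(0.125))x_A = 110.5 + 0.5·26.125, so 0.9375x_A = 123.5625 and x_A = 131.8.
Then x_B = 26.125 + 0.125·131.8 = 42.6.

131.8, 42.6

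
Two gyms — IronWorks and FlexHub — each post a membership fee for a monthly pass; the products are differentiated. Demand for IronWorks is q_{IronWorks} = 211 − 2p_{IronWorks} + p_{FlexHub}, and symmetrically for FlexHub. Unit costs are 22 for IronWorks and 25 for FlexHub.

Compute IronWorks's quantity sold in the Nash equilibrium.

IronWorks's profit: π = (p_{IronWorks} − 22)(211 − 2p_{IronWorks} + p_{FlexHub}).
∂π/∂p_{IronWorks} = 255 − 4p_{IronWorks} + p_{FlexHub} = 0 ⇒ p_{IronWorks} = 63.75 + 0.25p_{FlexHub}.
Similarly p_{FlexHub} = 65.25 + 0.25p_{IronWorks}.
Substituting the second reaction function into the first: p_{IronWorks} = 63.75 + 0.25(65.25 + 0.25p_{IronWorks}), which gives 0.9375p_{IronWorks} = 80.0625 ⇒ p_{IronWorks} = 85.4.
Then p_{FlexHub} = 65.25 + 0.25·85.4 = 86.6.
q_{IronWorks} = 211 − 2·85.4 + 86.6 = 126.8.

126.8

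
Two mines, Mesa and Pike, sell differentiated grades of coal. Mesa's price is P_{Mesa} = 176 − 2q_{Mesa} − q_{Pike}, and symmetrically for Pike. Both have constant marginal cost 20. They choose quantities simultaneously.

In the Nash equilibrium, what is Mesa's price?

82.4

Mine Mesa's profit: π = q_{Mesa}(176 − 2q_{Mesa} − q_{Pike}) − 20q_{Mesa}.
∂π/∂q_{Mesa} = 156 − 4q_{Mesa} − q_{Pike} = 0 ⇒ q_{Mesa} = 39 − 0.25q_{Pike}.
By symmetry q_{Pike} = q_{Mesa}; substituting into the reaction function, 1.25q_{Mesa} = 39 and q_{Mesa} = 31.2.
P_{Mesa} = 176 − 2·31.2 − 31.2 = 82.4.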